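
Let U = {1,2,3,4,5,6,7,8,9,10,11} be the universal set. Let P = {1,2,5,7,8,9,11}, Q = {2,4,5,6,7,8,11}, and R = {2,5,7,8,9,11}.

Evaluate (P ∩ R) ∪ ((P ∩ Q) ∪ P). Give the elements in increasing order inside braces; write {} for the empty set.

{1,2,5,7,8,9,11}

P ∩ R = {2,5,7,8,9,11}
P ∩ Q = {2,5,7,8,11}
(P ∩ Q) ∪ P = {1,2,5,7,8,9,11}
(P ∩ R) ∪ ((P ∩ Q) ∪ P) = {1,2,5,7,8,9,11}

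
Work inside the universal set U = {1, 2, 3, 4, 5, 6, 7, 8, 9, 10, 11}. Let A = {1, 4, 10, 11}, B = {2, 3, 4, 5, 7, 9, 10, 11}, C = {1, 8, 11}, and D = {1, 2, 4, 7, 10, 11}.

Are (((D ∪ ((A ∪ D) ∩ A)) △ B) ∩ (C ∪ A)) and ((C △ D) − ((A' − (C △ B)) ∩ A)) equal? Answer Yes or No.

No

A ∪ D = {1, 2, 4, 7, 10, 11}
(A ∪ D) ∩ A = {1, 4, 10, 11}
D ∪ ((A ∪ D) ∩ A) = {1, 2, 4, 7, 10, 11}
(D ∪ ((A ∪ D) ∩ A)) △ B = {1, 3, 5, 9}
C ∪ A = {1, 4, 8, 10, 11}
((D ∪ ((A ∪ D) ∩ A)) △ B) ∩ (C ∪ A) = {1}
C △ D = {2, 4, 7, 8, 10}
A' = {2, 3, 5, 6, 7, 8, 9}
C △ B = {1, 2, 3, 4, 5, 7, 8, 9, 10}
A' − (C △ B) = {6}
(A' − (C △ B)) ∩ A = {}
(C △ D) − ((A' − (C △ B)) ∩ A) = {2, 4, 7, 8, 10}
1 ∈ ((D ∪ ((A ∪ D) ∩ A)) △ B) ∩ (C ∪ A) but 1 ∉ (C △ D) − ((A' − (C △ B)) ∩ A), so they differ.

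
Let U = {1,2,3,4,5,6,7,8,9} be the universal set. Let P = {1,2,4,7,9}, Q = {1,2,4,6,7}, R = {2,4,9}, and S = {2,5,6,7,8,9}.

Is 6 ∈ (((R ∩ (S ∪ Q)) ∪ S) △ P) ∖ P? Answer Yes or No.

Yes

6 ∈ S and 6 ∈ Q, so 6 ∈ S ∪ Q
6 ∉ R and 6 ∈ (S ∪ Q), so 6 ∉ R ∩ (S ∪ Q)
6 ∉ (R ∩ (S ∪ Q)) and 6 ∈ S, so 6 ∈ (R ∩ (S ∪ Q)) ∪ S
6 ∈ ((R ∩ (S ∪ Q)) ∪ S) and 6 ∉ P, so 6 ∈ ((R ∩ (S ∪ Q)) ∪ S) △ P
6 ∈ (((R ∩ (S ∪ Q)) ∪ S) △ P) and 6 ∉ P, so 6 ∈ (((R ∩ (S ∪ Q)) ∪ S) △ P) ∖ P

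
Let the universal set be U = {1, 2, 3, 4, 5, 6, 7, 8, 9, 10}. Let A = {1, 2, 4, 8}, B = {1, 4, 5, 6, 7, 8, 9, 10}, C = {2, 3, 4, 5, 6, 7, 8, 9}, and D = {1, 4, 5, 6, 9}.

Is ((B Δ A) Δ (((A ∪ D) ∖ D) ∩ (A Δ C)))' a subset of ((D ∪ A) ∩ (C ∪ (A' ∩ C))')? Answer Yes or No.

No

B Δ A = {2, 5, 6, 7, 9, 10}
A ∪ D = {1, 2, 4, 5, 6, 8, 9}
(A ∪ D) ∖ D = {2, 8}
A Δ C = {1, 3, 5, 6, 7, 9}
((A ∪ D) ∖ D) ∩ (A Δ C) = {}
(B Δ A) Δ (((A ∪ D) ∖ D) ∩ (A Δ C)) = {2, 5, 6, 7, 9, 10}
((B Δ A) Δ (((A ∪ D) ∖ D) ∩ (A Δ C)))' = {1, 3, 4, 8}
D ∪ A = {1, 2, 4, 5, 6, 8, 9}
A' = {3, 5, 6, 7, 9, 10}
A' ∩ C = {3, 5, 6, 7, 9}
C ∪ (A' ∩ C) = {2, 3, 4, 5, 6, 7, 8, 9}
(C ∪ (A' ∩ C))' = {1, 10}
(D ∪ A) ∩ (C ∪ (A' ∩ C))' = {1}
3 ∈ ((B Δ A) Δ (((A ∪ D) ∖ D) ∩ (A Δ C)))' but 3 ∉ (D ∪ A) ∩ (C ∪ (A' ∩ C))', so the inclusion fails.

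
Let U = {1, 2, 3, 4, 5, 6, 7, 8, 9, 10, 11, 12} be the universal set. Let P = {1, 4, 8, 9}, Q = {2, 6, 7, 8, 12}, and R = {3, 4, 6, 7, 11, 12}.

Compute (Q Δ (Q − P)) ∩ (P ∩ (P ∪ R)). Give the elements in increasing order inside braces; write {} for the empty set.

Q − P = {2, 6, 7, 12}
Q Δ (Q − P) = {8}
P ∪ R = {1, 3, 4, 6, 7, 8, 9, 11, 12}
P ∩ (P ∪ R) = {1, 4, 8, 9}
(Q Δ (Q − P)) ∩ (P ∩ (P ∪ R)) = {8}

{8}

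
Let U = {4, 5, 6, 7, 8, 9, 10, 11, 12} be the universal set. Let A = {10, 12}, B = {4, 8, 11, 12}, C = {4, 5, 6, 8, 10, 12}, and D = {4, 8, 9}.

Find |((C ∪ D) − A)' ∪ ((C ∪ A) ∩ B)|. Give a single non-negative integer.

C ∪ D = {4, 5, 6, 8, 9, 10, 12}
(C ∪ D) − A = {4, 5, 6, 8, 9}
((C ∪ D) − A)' = {7, 10, 11, 12}
C ∪ A = {4, 5, 6, 8, 10, 12}
(C ∪ A) ∩ B = {4, 8, 12}
((C ∪ D) − A)' ∪ ((C ∪ A) ∩ B) = {4, 7, 8, 10, 11, 12}
|((C ∪ D) − A)' ∪ ((C ∪ A) ∩ B)| = 6

6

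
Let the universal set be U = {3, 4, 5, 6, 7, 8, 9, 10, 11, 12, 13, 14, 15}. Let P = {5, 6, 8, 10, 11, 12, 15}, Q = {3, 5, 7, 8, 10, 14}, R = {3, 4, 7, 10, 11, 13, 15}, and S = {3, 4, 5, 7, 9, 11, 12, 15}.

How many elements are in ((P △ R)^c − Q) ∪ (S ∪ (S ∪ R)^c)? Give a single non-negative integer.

P △ R = {3, 4, 5, 6, 7, 8, 12, 13}
(P △ R)^c = {9, 10, 11, 14, 15}
(P △ R)^c − Q = {9, 11, 15}
S ∪ R = {3, 4, 5, 7, 9, 10, 11, 12, 13, 15}
(S ∪ R)^c = {6, 8, 14}
S ∪ (S ∪ R)^c = {3, 4, 5, 6, 7, 8, 9, 11, 12, 14, 15}
((P △ R)^c − Q) ∪ (S ∪ (S ∪ R)^c) = {3, 4, 5, 6, 7, 8, 9, 11, 12, 14, 15}
|((P △ R)^c − Q) ∪ (S ∪ (S ∪ R)^c)| = 11

11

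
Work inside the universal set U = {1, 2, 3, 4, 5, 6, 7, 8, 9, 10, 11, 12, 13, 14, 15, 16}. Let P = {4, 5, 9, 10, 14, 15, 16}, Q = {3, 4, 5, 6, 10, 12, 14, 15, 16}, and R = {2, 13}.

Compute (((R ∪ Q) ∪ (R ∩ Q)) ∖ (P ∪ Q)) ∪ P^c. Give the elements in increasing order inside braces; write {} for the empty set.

R ∪ Q = {2, 3, 4, 5, 6, 10, 12, 13, 14, 15, 16}
R ∩ Q = {}
(R ∪ Q) ∪ (R ∩ Q) = {2, 3, 4, 5, 6, 10, 12, 13, 14, 15, 16}
P ∪ Q = {3, 4, 5, 6, 9, 10, 12, 14, 15, 16}
((R ∪ Q) ∪ (R ∩ Q)) ∖ (P ∪ Q) = {2, 13}
P^c = {1, 2, 3, 6, 7, 8, 11, 12, 13}
(((R ∪ Q) ∪ (R ∩ Q)) ∖ (P ∪ Q)) ∪ P^c = {1, 2, 3, 6, 7, 8, 11, 12, 13}

{1, 2, 3, 6, 7, 8, 11, 12, 13}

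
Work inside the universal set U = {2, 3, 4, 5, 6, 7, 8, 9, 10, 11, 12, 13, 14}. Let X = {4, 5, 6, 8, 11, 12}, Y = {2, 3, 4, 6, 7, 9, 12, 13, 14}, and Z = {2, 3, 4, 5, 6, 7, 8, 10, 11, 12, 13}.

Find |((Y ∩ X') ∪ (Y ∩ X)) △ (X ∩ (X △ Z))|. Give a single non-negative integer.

9

X' = {2, 3, 7, 9, 10, 13, 14}
Y ∩ X' = {2, 3, 7, 9, 13, 14}
Y ∩ X = {4, 6, 12}
(Y ∩ X') ∪ (Y ∩ X) = {2, 3, 4, 6, 7, 9, 12, 13, 14}
X △ Z = {2, 3, 7, 10, 13}
X ∩ (X △ Z) = {}
((Y ∩ X') ∪ (Y ∩ X)) △ (X ∩ (X △ Z)) = {2, 3, 4, 6, 7, 9, 12, 13, 14}
|((Y ∩ X') ∪ (Y ∩ X)) △ (X ∩ (X △ Z))| = 9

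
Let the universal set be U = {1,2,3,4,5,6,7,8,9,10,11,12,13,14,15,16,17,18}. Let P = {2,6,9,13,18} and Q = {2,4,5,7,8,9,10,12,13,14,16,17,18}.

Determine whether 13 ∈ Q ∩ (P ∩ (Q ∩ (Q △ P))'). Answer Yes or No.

13 ∈ Q and 13 ∈ P, so 13 ∉ Q △ P
13 ∈ Q and 13 ∉ (Q △ P), so 13 ∉ Q ∩ (Q △ P)
13 ∈ (Q ∩ (Q △ P))' since 13 ∉ (Q ∩ (Q △ P))
13 ∈ P and 13 ∈ (Q ∩ (Q △ P))', so 13 ∈ P ∩ (Q ∩ (Q △ P))'
13 ∈ Q and 13 ∈ (P ∩ (Q ∩ (Q △ P))'), so 13 ∈ Q ∩ (P ∩ (Q ∩ (Q △ P))')

Yes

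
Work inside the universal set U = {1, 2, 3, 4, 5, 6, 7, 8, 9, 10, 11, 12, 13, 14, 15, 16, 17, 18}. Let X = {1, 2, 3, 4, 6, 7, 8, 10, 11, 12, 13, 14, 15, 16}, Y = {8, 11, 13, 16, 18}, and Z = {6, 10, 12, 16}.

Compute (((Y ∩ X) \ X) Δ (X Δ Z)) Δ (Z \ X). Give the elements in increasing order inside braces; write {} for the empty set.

Y ∩ X = {8, 11, 13, 16}
(Y ∩ X) \ X = {}
X Δ Z = {1, 2, 3, 4, 7, 8, 11, 13, 14, 15}
((Y ∩ X) \ X) Δ (X Δ Z) = {1, 2, 3, 4, 7, 8, 11, 13, 14, 15}
Z \ X = {}
(((Y ∩ X) \ X) Δ (X Δ Z)) Δ (Z \ X) = {1, 2, 3, 4, 7, 8, 11, 13, 14, 15}

{1, 2, 3, 4, 7, 8, 11, 13, 14, 15}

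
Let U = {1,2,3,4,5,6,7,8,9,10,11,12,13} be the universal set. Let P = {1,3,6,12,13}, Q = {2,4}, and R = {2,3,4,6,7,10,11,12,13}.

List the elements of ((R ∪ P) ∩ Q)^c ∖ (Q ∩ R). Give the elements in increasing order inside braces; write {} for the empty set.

R ∪ P = {1,2,3,4,6,7,10,11,12,13}
(R ∪ P) ∩ Q = {2,4}
((R ∪ P) ∩ Q)^c = {1,3,5,6,7,8,9,10,11,12,13}
Q ∩ R = {2,4}
((R ∪ P) ∩ Q)^c ∖ (Q ∩ R) = {1,3,5,6,7,8,9,10,11,12,13}

{1,3,5,6,7,8,9,10,11,12,13}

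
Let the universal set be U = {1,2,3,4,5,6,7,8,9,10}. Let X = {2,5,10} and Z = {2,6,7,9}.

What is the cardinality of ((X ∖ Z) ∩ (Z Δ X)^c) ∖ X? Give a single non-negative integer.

X ∖ Z = {5,10}
Z Δ X = {5,6,7,9,10}
(Z Δ X)^c = {1,2,3,4,8}
(X ∖ Z) ∩ (Z Δ X)^c = {}
((X ∖ Z) ∩ (Z Δ X)^c) ∖ X = {}
|((X ∖ Z) ∩ (Z Δ X)^c) ∖ X| = 0

0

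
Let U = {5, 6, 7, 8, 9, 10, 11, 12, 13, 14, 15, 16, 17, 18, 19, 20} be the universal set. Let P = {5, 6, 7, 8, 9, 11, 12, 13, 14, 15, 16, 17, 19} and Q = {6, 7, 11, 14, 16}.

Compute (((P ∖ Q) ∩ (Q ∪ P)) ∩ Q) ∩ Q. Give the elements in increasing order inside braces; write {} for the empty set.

{}

P ∖ Q = {5, 8, 9, 12, 13, 15, 17, 19}
Q ∪ P = {5, 6, 7, 8, 9, 11, 12, 13, 14, 15, 16, 17, 19}
(P ∖ Q) ∩ (Q ∪ P) = {5, 8, 9, 12, 13, 15, 17, 19}
((P ∖ Q) ∩ (Q ∪ P)) ∩ Q = {}
(((P ∖ Q) ∩ (Q ∪ P)) ∩ Q) ∩ Q = {}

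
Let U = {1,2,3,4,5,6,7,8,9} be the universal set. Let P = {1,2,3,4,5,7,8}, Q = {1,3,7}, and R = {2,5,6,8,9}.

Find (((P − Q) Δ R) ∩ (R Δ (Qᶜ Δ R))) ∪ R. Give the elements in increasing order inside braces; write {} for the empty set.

P − Q = {2,4,5,8}
(P − Q) Δ R = {4,6,9}
Qᶜ = {2,4,5,6,8,9}
Qᶜ Δ R = {4}
R Δ (Qᶜ Δ R) = {2,4,5,6,8,9}
((P − Q) Δ R) ∩ (R Δ (Qᶜ Δ R)) = {4,6,9}
(((P − Q) Δ R) ∩ (R Δ (Qᶜ Δ R))) ∪ R = {2,4,5,6,8,9}

{2,4,5,6,8,9}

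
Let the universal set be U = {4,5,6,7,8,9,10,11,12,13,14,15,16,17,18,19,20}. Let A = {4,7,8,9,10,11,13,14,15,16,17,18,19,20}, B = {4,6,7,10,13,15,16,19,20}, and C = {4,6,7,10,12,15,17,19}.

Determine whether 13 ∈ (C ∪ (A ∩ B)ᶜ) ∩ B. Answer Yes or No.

13 ∈ A and 13 ∈ B, so 13 ∈ A ∩ B
13 ∉ (A ∩ B)ᶜ since 13 ∈ (A ∩ B)
13 ∉ C and 13 ∉ (A ∩ B)ᶜ, so 13 ∉ C ∪ (A ∩ B)ᶜ
13 ∉ (C ∪ (A ∩ B)ᶜ) and 13 ∈ B, so 13 ∉ (C ∪ (A ∩ B)ᶜ) ∩ B

No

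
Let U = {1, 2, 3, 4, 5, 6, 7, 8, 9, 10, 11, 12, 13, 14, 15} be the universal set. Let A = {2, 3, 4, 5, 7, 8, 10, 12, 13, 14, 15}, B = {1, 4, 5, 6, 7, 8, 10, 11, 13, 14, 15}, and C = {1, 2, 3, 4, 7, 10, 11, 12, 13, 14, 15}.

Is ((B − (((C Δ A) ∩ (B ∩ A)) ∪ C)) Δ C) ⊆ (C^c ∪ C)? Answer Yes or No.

C Δ A = {1, 5, 8, 11}
B ∩ A = {4, 5, 7, 8, 10, 13, 14, 15}
(C Δ A) ∩ (B ∩ A) = {5, 8}
((C Δ A) ∩ (B ∩ A)) ∪ C = {1, 2, 3, 4, 5, 7, 8, 10, 11, 12, 13, 14, 15}
B − (((C Δ A) ∩ (B ∩ A)) ∪ C) = {6}
(B − (((C Δ A) ∩ (B ∩ A)) ∪ C)) Δ C = {1, 2, 3, 4, 6, 7, 10, 11, 12, 13, 14, 15}
C^c = {5, 6, 8, 9}
C^c ∪ C = {1, 2, 3, 4, 5, 6, 7, 8, 9, 10, 11, 12, 13, 14, 15}
Every element of {1, 2, 3, 4, 6, 7, 10, 11, 12, 13, 14, 15} is in {1, 2, 3, 4, 5, 6, 7, 8, 9, 10, 11, 12, 13, 14, 15}, so (B − (((C Δ A) ∩ (B ∩ A)) ∪ C)) Δ C ⊆ C^c ∪ C.

Yes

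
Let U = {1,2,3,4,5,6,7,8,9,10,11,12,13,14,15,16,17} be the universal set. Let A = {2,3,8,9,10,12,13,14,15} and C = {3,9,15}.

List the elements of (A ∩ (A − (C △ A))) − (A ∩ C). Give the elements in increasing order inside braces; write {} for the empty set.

{}

C △ A = {2,8,10,12,13,14}
A − (C △ A) = {3,9,15}
A ∩ (A − (C △ A)) = {3,9,15}
A ∩ C = {3,9,15}
(A ∩ (A − (C △ A))) − (A ∩ C) = {}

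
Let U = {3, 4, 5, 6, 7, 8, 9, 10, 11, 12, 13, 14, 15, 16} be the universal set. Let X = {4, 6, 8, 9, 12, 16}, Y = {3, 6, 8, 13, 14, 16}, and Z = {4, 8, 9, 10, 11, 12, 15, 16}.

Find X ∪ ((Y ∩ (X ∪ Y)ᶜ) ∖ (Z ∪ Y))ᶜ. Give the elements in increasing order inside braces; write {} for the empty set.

X ∪ Y = {3, 4, 6, 8, 9, 12, 13, 14, 16}
(X ∪ Y)ᶜ = {5, 7, 10, 11, 15}
Y ∩ (X ∪ Y)ᶜ = {}
Z ∪ Y = {3, 4, 6, 8, 9, 10, 11, 12, 13, 14, 15, 16}
(Y ∩ (X ∪ Y)ᶜ) ∖ (Z ∪ Y) = {}
((Y ∩ (X ∪ Y)ᶜ) ∖ (Z ∪ Y))ᶜ = {3, 4, 5, 6, 7, 8, 9, 10, 11, 12, 13, 14, 15, 16}
X ∪ ((Y ∩ (X ∪ Y)ᶜ) ∖ (Z ∪ Y))ᶜ = {3, 4, 5, 6, 7, 8, 9, 10, 11, 12, 13, 14, 15, 16}

{3, 4, 5, 6, 7, 8, 9, 10, 11, 12, 13, 14, 15, 16}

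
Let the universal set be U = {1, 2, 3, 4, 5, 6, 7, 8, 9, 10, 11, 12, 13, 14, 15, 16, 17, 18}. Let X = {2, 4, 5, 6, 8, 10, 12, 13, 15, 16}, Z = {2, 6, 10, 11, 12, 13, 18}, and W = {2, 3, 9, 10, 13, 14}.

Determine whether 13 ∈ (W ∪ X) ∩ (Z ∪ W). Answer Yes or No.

13 ∈ W and 13 ∈ X, so 13 ∈ W ∪ X
13 ∈ Z and 13 ∈ W, so 13 ∈ Z ∪ W
13 ∈ (W ∪ X) and 13 ∈ (Z ∪ W), so 13 ∈ (W ∪ X) ∩ (Z ∪ W)

Yes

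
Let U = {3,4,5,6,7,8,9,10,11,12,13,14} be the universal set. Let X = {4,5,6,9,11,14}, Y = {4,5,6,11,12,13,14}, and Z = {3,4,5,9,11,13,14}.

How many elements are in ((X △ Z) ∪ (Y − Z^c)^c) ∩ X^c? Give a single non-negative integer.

X △ Z = {3,6,13}
Z^c = {6,7,8,10,12}
Y − Z^c = {4,5,11,13,14}
(Y − Z^c)^c = {3,6,7,8,9,10,12}
(X △ Z) ∪ (Y − Z^c)^c = {3,6,7,8,9,10,12,13}
X^c = {3,7,8,10,12,13}
((X △ Z) ∪ (Y − Z^c)^c) ∩ X^c = {3,7,8,10,12,13}
|((X △ Z) ∪ (Y − Z^c)^c) ∩ X^c| = 6

6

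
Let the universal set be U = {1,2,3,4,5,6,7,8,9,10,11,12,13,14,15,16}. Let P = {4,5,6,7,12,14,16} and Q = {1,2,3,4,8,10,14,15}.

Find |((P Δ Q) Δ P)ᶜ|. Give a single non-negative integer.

8

P Δ Q = {1,2,3,5,6,7,8,10,12,15,16}
(P Δ Q) Δ P = {1,2,3,4,8,10,14,15}
((P Δ Q) Δ P)ᶜ = {5,6,7,9,11,12,13,16}
|((P Δ Q) Δ P)ᶜ| = 8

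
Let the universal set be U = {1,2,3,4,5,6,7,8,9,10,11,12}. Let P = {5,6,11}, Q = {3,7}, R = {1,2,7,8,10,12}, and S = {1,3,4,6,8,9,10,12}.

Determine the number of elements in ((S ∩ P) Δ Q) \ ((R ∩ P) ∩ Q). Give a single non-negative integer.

S ∩ P = {6}
(S ∩ P) Δ Q = {3,6,7}
R ∩ P = {}
(R ∩ P) ∩ Q = {}
((S ∩ P) Δ Q) \ ((R ∩ P) ∩ Q) = {3,6,7}
|((S ∩ P) Δ Q) \ ((R ∩ P) ∩ Q)| = 3

3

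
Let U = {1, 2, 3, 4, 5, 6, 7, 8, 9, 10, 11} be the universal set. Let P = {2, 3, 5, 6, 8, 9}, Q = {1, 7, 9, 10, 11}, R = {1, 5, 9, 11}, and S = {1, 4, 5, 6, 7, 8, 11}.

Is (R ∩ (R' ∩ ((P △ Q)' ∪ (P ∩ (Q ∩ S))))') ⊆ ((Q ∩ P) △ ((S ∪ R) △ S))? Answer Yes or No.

R' = {2, 3, 4, 6, 7, 8, 10}
P △ Q = {1, 2, 3, 5, 6, 7, 8, 10, 11}
(P △ Q)' = {4, 9}
Q ∩ S = {1, 7, 11}
P ∩ (Q ∩ S) = {}
(P △ Q)' ∪ (P ∩ (Q ∩ S)) = {4, 9}
R' ∩ ((P △ Q)' ∪ (P ∩ (Q ∩ S))) = {4}
(R' ∩ ((P △ Q)' ∪ (P ∩ (Q ∩ S))))' = {1, 2, 3, 5, 6, 7, 8, 9, 10, 11}
R ∩ (R' ∩ ((P △ Q)' ∪ (P ∩ (Q ∩ S))))' = {1, 5, 9, 11}
Q ∩ P = {9}
S ∪ R = {1, 4, 5, 6, 7, 8, 9, 11}
(S ∪ R) △ S = {9}
(Q ∩ P) △ ((S ∪ R) △ S) = {}
1 ∈ R ∩ (R' ∩ ((P △ Q)' ∪ (P ∩ (Q ∩ S))))' but 1 ∉ (Q ∩ P) △ ((S ∪ R) △ S), so the inclusion fails.

No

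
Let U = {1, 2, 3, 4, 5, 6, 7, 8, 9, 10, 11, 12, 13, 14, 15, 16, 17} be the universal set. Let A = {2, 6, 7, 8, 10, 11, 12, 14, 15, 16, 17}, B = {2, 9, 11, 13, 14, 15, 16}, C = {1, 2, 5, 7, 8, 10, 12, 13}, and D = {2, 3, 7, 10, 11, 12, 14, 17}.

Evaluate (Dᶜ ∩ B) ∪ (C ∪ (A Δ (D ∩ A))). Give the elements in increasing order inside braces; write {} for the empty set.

Dᶜ = {1, 4, 5, 6, 8, 9, 13, 15, 16}
Dᶜ ∩ B = {9, 13, 15, 16}
D ∩ A = {2, 7, 10, 11, 12, 14, 17}
A Δ (D ∩ A) = {6, 8, 15, 16}
C ∪ (A Δ (D ∩ A)) = {1, 2, 5, 6, 7, 8, 10, 12, 13, 15, 16}
(Dᶜ ∩ B) ∪ (C ∪ (A Δ (D ∩ A))) = {1, 2, 5, 6, 7, 8, 9, 10, 12, 13, 15, 16}

{1, 2, 5, 6, 7, 8, 9, 10, 12, 13, 15, 16}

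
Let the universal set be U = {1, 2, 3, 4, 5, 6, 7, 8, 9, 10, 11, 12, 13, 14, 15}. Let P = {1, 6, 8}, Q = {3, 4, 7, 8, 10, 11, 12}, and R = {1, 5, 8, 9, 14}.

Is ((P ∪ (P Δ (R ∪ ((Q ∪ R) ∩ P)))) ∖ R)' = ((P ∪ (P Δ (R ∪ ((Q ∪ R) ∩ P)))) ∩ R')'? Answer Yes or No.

Q ∪ R = {1, 3, 4, 5, 7, 8, 9, 10, 11, 12, 14}
(Q ∪ R) ∩ P = {1, 8}
R ∪ ((Q ∪ R) ∩ P) = {1, 5, 8, 9, 14}
P Δ (R ∪ ((Q ∪ R) ∩ P)) = {5, 6, 9, 14}
P ∪ (P Δ (R ∪ ((Q ∪ R) ∩ P))) = {1, 5, 6, 8, 9, 14}
(P ∪ (P Δ (R ∪ ((Q ∪ R) ∩ P)))) ∖ R = {6}
((P ∪ (P Δ (R ∪ ((Q ∪ R) ∩ P)))) ∖ R)' = {1, 2, 3, 4, 5, 7, 8, 9, 10, 11, 12, 13, 14, 15}
R' = {2, 3, 4, 6, 7, 10, 11, 12, 13, 15}
(P ∪ (P Δ (R ∪ ((Q ∪ R) ∩ P)))) ∩ R' = {6}
((P ∪ (P Δ (R ∪ ((Q ∪ R) ∩ P)))) ∩ R')' = {1, 2, 3, 4, 5, 7, 8, 9, 10, 11, 12, 13, 14, 15}
Both equal {1, 2, 3, 4, 5, 7, 8, 9, 10, 11, 12, 13, 14, 15}, so ((P ∪ (P Δ (R ∪ ((Q ∪ R) ∩ P)))) ∖ R)' = ((P ∪ (P Δ (R ∪ ((Q ∪ R) ∩ P)))) ∩ R')'.

Yes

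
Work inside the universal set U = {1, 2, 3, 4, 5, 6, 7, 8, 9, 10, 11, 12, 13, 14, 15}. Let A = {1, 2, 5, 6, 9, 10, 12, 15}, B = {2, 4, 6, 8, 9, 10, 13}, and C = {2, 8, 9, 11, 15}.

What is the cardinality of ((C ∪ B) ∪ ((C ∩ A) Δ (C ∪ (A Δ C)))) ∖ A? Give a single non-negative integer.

4

C ∪ B = {2, 4, 6, 8, 9, 10, 11, 13, 15}
C ∩ A = {2, 9, 15}
A Δ C = {1, 5, 6, 8, 10, 11, 12}
C ∪ (A Δ C) = {1, 2, 5, 6, 8, 9, 10, 11, 12, 15}
(C ∩ A) Δ (C ∪ (A Δ C)) = {1, 5, 6, 8, 10, 11, 12}
(C ∪ B) ∪ ((C ∩ A) Δ (C ∪ (A Δ C))) = {1, 2, 4, 5, 6, 8, 9, 10, 11, 12, 13, 15}
((C ∪ B) ∪ ((C ∩ A) Δ (C ∪ (A Δ C)))) ∖ A = {4, 8, 11, 13}
|((C ∪ B) ∪ ((C ∩ A) Δ (C ∪ (A Δ C)))) ∖ A| = 4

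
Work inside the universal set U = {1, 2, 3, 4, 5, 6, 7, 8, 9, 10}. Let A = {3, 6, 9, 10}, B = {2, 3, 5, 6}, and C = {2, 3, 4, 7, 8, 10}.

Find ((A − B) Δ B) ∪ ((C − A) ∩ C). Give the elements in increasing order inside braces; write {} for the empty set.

{2, 3, 4, 5, 6, 7, 8, 9, 10}

A − B = {9, 10}
(A − B) Δ B = {2, 3, 5, 6, 9, 10}
C − A = {2, 4, 7, 8}
(C − A) ∩ C = {2, 4, 7, 8}
((A − B) Δ B) ∪ ((C − A) ∩ C) = {2, 3, 4, 5, 6, 7, 8, 9, 10}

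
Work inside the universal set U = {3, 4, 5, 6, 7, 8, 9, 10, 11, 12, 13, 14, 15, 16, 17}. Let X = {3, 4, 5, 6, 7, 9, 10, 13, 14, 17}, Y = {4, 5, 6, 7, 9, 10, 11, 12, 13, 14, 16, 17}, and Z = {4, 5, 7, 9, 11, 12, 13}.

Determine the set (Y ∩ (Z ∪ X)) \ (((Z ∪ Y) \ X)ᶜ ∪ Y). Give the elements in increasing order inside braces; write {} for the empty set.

Z ∪ X = {3, 4, 5, 6, 7, 9, 10, 11, 12, 13, 14, 17}
Y ∩ (Z ∪ X) = {4, 5, 6, 7, 9, 10, 11, 12, 13, 14, 17}
Z ∪ Y = {4, 5, 6, 7, 9, 10, 11, 12, 13, 14, 16, 17}
(Z ∪ Y) \ X = {11, 12, 16}
((Z ∪ Y) \ X)ᶜ = {3, 4, 5, 6, 7, 8, 9, 10, 13, 14, 15, 17}
((Z ∪ Y) \ X)ᶜ ∪ Y = {3, 4, 5, 6, 7, 8, 9, 10, 11, 12, 13, 14, 15, 16, 17}
(Y ∩ (Z ∪ X)) \ (((Z ∪ Y) \ X)ᶜ ∪ Y) = {}

{}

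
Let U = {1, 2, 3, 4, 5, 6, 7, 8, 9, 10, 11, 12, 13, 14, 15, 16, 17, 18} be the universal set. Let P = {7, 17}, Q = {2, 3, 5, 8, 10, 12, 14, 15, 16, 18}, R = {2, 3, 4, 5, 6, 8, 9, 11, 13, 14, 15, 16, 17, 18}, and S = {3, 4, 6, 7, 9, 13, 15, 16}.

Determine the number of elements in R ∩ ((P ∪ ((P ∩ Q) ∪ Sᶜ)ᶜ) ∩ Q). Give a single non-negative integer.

P ∩ Q = {}
Sᶜ = {1, 2, 5, 8, 10, 11, 12, 14, 17, 18}
(P ∩ Q) ∪ Sᶜ = {1, 2, 5, 8, 10, 11, 12, 14, 17, 18}
((P ∩ Q) ∪ Sᶜ)ᶜ = {3, 4, 6, 7, 9, 13, 15, 16}
P ∪ ((P ∩ Q) ∪ Sᶜ)ᶜ = {3, 4, 6, 7, 9, 13, 15, 16, 17}
(P ∪ ((P ∩ Q) ∪ Sᶜ)ᶜ) ∩ Q = {3, 15, 16}
R ∩ ((P ∪ ((P ∩ Q) ∪ Sᶜ)ᶜ) ∩ Q) = {3, 15, 16}
|R ∩ ((P ∪ ((P ∩ Q) ∪ Sᶜ)ᶜ) ∩ Q)| = 3

3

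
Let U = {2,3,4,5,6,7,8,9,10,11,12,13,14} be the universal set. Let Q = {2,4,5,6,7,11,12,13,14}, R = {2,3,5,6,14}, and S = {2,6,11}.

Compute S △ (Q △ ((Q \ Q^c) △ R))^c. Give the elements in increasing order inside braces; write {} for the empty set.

Q^c = {3,8,9,10}
Q \ Q^c = {2,4,5,6,7,11,12,13,14}
(Q \ Q^c) △ R = {3,4,7,11,12,13}
Q △ ((Q \ Q^c) △ R) = {2,3,5,6,14}
(Q △ ((Q \ Q^c) △ R))^c = {4,7,8,9,10,11,12,13}
S △ (Q △ ((Q \ Q^c) △ R))^c = {2,4,6,7,8,9,10,12,13}

{2,4,6,7,8,9,10,12,13}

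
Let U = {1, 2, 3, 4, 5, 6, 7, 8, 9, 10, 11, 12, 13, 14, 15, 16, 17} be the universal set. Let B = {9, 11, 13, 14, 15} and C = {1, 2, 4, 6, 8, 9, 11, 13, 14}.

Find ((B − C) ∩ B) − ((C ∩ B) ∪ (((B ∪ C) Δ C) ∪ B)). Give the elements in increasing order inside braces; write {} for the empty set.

B − C = {15}
(B − C) ∩ B = {15}
C ∩ B = {9, 11, 13, 14}
B ∪ C = {1, 2, 4, 6, 8, 9, 11, 13, 14, 15}
(B ∪ C) Δ C = {15}
((B ∪ C) Δ C) ∪ B = {9, 11, 13, 14, 15}
(C ∩ B) ∪ (((B ∪ C) Δ C) ∪ B) = {9, 11, 13, 14, 15}
((B − C) ∩ B) − ((C ∩ B) ∪ (((B ∪ C) Δ C) ∪ B)) = {}

{}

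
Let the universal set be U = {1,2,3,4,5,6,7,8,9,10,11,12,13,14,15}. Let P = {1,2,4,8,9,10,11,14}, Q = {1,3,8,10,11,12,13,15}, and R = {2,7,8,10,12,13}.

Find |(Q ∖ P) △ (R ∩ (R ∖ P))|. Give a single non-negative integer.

3

Q ∖ P = {3,12,13,15}
R ∖ P = {7,12,13}
R ∩ (R ∖ P) = {7,12,13}
(Q ∖ P) △ (R ∩ (R ∖ P)) = {3,7,15}
|(Q ∖ P) △ (R ∩ (R ∖ P))| = 3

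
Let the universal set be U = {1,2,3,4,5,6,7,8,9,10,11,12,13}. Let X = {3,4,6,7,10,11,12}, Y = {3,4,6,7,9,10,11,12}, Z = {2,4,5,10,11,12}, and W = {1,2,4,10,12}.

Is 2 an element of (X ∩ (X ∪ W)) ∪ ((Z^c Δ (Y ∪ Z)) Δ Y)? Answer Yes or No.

Yes

2 ∉ X and 2 ∈ W, so 2 ∈ X ∪ W
2 ∉ X and 2 ∈ (X ∪ W), so 2 ∉ X ∩ (X ∪ W)
2 ∈ Z, so 2 ∉ Z^c
2 ∉ Y and 2 ∈ Z, so 2 ∈ Y ∪ Z
2 ∉ Z^c and 2 ∈ (Y ∪ Z), so 2 ∈ Z^c Δ (Y ∪ Z)
2 ∈ (Z^c Δ (Y ∪ Z)) and 2 ∉ Y, so 2 ∈ (Z^c Δ (Y ∪ Z)) Δ Y
2 ∉ (X ∩ (X ∪ W)) and 2 ∈ ((Z^c Δ (Y ∪ Z)) Δ Y), so 2 ∈ (X ∩ (X ∪ W)) ∪ ((Z^c Δ (Y ∪ Z)) Δ Y)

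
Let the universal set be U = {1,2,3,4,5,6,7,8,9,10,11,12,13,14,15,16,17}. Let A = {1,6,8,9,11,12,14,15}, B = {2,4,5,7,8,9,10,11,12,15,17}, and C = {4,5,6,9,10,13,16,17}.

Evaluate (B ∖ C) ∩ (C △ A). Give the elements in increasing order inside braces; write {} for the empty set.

{8,11,12,15}

B ∖ C = {2,7,8,11,12,15}
C △ A = {1,4,5,8,10,11,12,13,14,15,16,17}
(B ∖ C) ∩ (C △ A) = {8,11,12,15}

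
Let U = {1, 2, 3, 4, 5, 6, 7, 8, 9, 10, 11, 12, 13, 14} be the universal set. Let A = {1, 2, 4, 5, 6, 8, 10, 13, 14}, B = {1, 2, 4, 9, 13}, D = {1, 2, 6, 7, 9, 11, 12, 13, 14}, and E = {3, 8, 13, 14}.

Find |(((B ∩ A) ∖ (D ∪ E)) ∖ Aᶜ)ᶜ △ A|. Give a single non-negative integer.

6

B ∩ A = {1, 2, 4, 13}
D ∪ E = {1, 2, 3, 6, 7, 8, 9, 11, 12, 13, 14}
(B ∩ A) ∖ (D ∪ E) = {4}
Aᶜ = {3, 7, 9, 11, 12}
((B ∩ A) ∖ (D ∪ E)) ∖ Aᶜ = {4}
(((B ∩ A) ∖ (D ∪ E)) ∖ Aᶜ)ᶜ = {1, 2, 3, 5, 6, 7, 8, 9, 10, 11, 12, 13, 14}
(((B ∩ A) ∖ (D ∪ E)) ∖ Aᶜ)ᶜ △ A = {3, 4, 7, 9, 11, 12}
|(((B ∩ A) ∖ (D ∪ E)) ∖ Aᶜ)ᶜ △ A| = 6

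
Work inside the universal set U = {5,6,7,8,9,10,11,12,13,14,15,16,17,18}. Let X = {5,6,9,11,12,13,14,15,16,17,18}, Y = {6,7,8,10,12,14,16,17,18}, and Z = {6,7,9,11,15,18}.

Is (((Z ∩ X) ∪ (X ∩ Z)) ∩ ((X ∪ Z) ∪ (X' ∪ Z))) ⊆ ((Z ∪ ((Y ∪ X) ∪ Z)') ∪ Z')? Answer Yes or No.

Yes

Z ∩ X = {6,9,11,15,18}
X ∩ Z = {6,9,11,15,18}
(Z ∩ X) ∪ (X ∩ Z) = {6,9,11,15,18}
X ∪ Z = {5,6,7,9,11,12,13,14,15,16,17,18}
X' = {7,8,10}
X' ∪ Z = {6,7,8,9,10,11,15,18}
(X ∪ Z) ∪ (X' ∪ Z) = {5,6,7,8,9,10,11,12,13,14,15,16,17,18}
((Z ∩ X) ∪ (X ∩ Z)) ∩ ((X ∪ Z) ∪ (X' ∪ Z)) = {6,9,11,15,18}
Y ∪ X = {5,6,7,8,9,10,11,12,13,14,15,16,17,18}
(Y ∪ X) ∪ Z = {5,6,7,8,9,10,11,12,13,14,15,16,17,18}
((Y ∪ X) ∪ Z)' = {}
Z ∪ ((Y ∪ X) ∪ Z)' = {6,7,9,11,15,18}
Z' = {5,8,10,12,13,14,16,17}
(Z ∪ ((Y ∪ X) ∪ Z)') ∪ Z' = {5,6,7,8,9,10,11,12,13,14,15,16,17,18}
Every element of {6,9,11,15,18} is in {5,6,7,8,9,10,11,12,13,14,15,16,17,18}, so ((Z ∩ X) ∪ (X ∩ Z)) ∩ ((X ∪ Z) ∪ (X' ∪ Z)) ⊆ (Z ∪ ((Y ∪ X) ∪ Z)') ∪ Z'.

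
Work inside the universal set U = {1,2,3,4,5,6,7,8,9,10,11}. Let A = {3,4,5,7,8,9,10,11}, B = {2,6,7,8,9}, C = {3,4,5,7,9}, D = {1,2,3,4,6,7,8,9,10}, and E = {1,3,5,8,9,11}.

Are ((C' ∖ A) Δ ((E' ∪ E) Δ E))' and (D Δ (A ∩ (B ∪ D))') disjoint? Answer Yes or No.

No

C' = {1,2,6,8,10,11}
C' ∖ A = {1,2,6}
E' = {2,4,6,7,10}
E' ∪ E = {1,2,3,4,5,6,7,8,9,10,11}
(E' ∪ E) Δ E = {2,4,6,7,10}
(C' ∖ A) Δ ((E' ∪ E) Δ E) = {1,4,7,10}
((C' ∖ A) Δ ((E' ∪ E) Δ E))' = {2,3,5,6,8,9,11}
B ∪ D = {1,2,3,4,6,7,8,9,10}
A ∩ (B ∪ D) = {3,4,7,8,9,10}
(A ∩ (B ∪ D))' = {1,2,5,6,11}
D Δ (A ∩ (B ∪ D))' = {3,4,5,7,8,9,10,11}
3 lies in both, so they are not disjoint.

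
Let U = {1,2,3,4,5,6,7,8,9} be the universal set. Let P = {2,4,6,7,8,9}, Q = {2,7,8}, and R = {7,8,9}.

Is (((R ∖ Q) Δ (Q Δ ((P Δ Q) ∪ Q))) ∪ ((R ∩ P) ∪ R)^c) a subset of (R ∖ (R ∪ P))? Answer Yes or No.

R ∖ Q = {9}
P Δ Q = {4,6,9}
(P Δ Q) ∪ Q = {2,4,6,7,8,9}
Q Δ ((P Δ Q) ∪ Q) = {4,6,9}
(R ∖ Q) Δ (Q Δ ((P Δ Q) ∪ Q)) = {4,6}
R ∩ P = {7,8,9}
(R ∩ P) ∪ R = {7,8,9}
((R ∩ P) ∪ R)^c = {1,2,3,4,5,6}
((R ∖ Q) Δ (Q Δ ((P Δ Q) ∪ Q))) ∪ ((R ∩ P) ∪ R)^c = {1,2,3,4,5,6}
R ∪ P = {2,4,6,7,8,9}
R ∖ (R ∪ P) = {}
1 ∈ ((R ∖ Q) Δ (Q Δ ((P Δ Q) ∪ Q))) ∪ ((R ∩ P) ∪ R)^c but 1 ∉ R ∖ (R ∪ P), so the inclusion fails.

No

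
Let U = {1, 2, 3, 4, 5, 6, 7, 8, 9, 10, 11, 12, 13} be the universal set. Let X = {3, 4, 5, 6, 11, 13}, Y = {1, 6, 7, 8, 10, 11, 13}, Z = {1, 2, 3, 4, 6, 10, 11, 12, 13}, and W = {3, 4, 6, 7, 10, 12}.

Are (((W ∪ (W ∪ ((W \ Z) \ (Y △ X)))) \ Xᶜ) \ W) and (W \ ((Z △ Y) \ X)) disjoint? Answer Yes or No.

Yes

W \ Z = {7}
Y △ X = {1, 3, 4, 5, 7, 8, 10}
(W \ Z) \ (Y △ X) = {}
W ∪ ((W \ Z) \ (Y △ X)) = {3, 4, 6, 7, 10, 12}
W ∪ (W ∪ ((W \ Z) \ (Y △ X))) = {3, 4, 6, 7, 10, 12}
Xᶜ = {1, 2, 7, 8, 9, 10, 12}
(W ∪ (W ∪ ((W \ Z) \ (Y △ X)))) \ Xᶜ = {3, 4, 6}
((W ∪ (W ∪ ((W \ Z) \ (Y △ X)))) \ Xᶜ) \ W = {}
Z △ Y = {2, 3, 4, 7, 8, 12}
(Z △ Y) \ X = {2, 7, 8, 12}
W \ ((Z △ Y) \ X) = {3, 4, 6, 10}
{} and {3, 4, 6, 10} share no elements.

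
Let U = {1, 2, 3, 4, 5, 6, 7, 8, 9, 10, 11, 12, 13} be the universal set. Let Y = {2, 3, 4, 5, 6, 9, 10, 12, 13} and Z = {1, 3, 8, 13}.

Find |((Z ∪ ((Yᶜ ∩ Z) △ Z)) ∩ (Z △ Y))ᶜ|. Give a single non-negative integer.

Yᶜ = {1, 7, 8, 11}
Yᶜ ∩ Z = {1, 8}
(Yᶜ ∩ Z) △ Z = {3, 13}
Z ∪ ((Yᶜ ∩ Z) △ Z) = {1, 3, 8, 13}
Z △ Y = {1, 2, 4, 5, 6, 8, 9, 10, 12}
(Z ∪ ((Yᶜ ∩ Z) △ Z)) ∩ (Z △ Y) = {1, 8}
((Z ∪ ((Yᶜ ∩ Z) △ Z)) ∩ (Z △ Y))ᶜ = {2, 3, 4, 5, 6, 7, 9, 10, 11, 12, 13}
|((Z ∪ ((Yᶜ ∩ Z) △ Z)) ∩ (Z △ Y))ᶜ| = 11

11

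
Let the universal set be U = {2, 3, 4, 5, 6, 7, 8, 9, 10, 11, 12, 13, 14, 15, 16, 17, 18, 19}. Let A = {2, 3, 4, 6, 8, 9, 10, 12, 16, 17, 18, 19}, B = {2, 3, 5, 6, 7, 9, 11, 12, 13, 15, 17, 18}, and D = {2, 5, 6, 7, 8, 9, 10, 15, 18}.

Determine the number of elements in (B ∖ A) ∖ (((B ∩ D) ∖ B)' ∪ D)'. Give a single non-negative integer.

5

B ∖ A = {5, 7, 11, 13, 15}
B ∩ D = {2, 5, 6, 7, 9, 15, 18}
(B ∩ D) ∖ B = {}
((B ∩ D) ∖ B)' = {2, 3, 4, 5, 6, 7, 8, 9, 10, 11, 12, 13, 14, 15, 16, 17, 18, 19}
((B ∩ D) ∖ B)' ∪ D = {2, 3, 4, 5, 6, 7, 8, 9, 10, 11, 12, 13, 14, 15, 16, 17, 18, 19}
(((B ∩ D) ∖ B)' ∪ D)' = {}
(B ∖ A) ∖ (((B ∩ D) ∖ B)' ∪ D)' = {5, 7, 11, 13, 15}
|(B ∖ A) ∖ (((B ∩ D) ∖ B)' ∪ D)'| = 5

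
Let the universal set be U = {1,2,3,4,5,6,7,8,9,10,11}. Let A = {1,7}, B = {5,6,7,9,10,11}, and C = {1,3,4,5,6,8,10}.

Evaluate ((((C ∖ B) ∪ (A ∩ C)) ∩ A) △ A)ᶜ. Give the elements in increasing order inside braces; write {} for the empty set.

{1,2,3,4,5,6,8,9,10,11}

C ∖ B = {1,3,4,8}
A ∩ C = {1}
(C ∖ B) ∪ (A ∩ C) = {1,3,4,8}
((C ∖ B) ∪ (A ∩ C)) ∩ A = {1}
(((C ∖ B) ∪ (A ∩ C)) ∩ A) △ A = {7}
((((C ∖ B) ∪ (A ∩ C)) ∩ A) △ A)ᶜ = {1,2,3,4,5,6,8,9,10,11}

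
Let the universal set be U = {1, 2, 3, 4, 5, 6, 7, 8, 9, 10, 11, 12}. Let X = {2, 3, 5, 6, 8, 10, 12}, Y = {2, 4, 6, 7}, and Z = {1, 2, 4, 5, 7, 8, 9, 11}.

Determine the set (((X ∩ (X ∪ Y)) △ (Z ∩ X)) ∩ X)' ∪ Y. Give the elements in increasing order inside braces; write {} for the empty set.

X ∪ Y = {2, 3, 4, 5, 6, 7, 8, 10, 12}
X ∩ (X ∪ Y) = {2, 3, 5, 6, 8, 10, 12}
Z ∩ X = {2, 5, 8}
(X ∩ (X ∪ Y)) △ (Z ∩ X) = {3, 6, 10, 12}
((X ∩ (X ∪ Y)) △ (Z ∩ X)) ∩ X = {3, 6, 10, 12}
(((X ∩ (X ∪ Y)) △ (Z ∩ X)) ∩ X)' = {1, 2, 4, 5, 7, 8, 9, 11}
(((X ∩ (X ∪ Y)) △ (Z ∩ X)) ∩ X)' ∪ Y = {1, 2, 4, 5, 6, 7, 8, 9, 11}

{1, 2, 4, 5, 6, 7, 8, 9, 11}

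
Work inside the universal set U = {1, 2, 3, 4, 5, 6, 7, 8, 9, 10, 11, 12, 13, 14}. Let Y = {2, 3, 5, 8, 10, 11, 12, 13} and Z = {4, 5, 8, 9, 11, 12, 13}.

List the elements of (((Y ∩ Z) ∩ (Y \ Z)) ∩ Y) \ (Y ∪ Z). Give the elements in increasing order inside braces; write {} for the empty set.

Y ∩ Z = {5, 8, 11, 12, 13}
Y \ Z = {2, 3, 10}
(Y ∩ Z) ∩ (Y \ Z) = {}
((Y ∩ Z) ∩ (Y \ Z)) ∩ Y = {}
Y ∪ Z = {2, 3, 4, 5, 8, 9, 10, 11, 12, 13}
(((Y ∩ Z) ∩ (Y \ Z)) ∩ Y) \ (Y ∪ Z) = {}

{}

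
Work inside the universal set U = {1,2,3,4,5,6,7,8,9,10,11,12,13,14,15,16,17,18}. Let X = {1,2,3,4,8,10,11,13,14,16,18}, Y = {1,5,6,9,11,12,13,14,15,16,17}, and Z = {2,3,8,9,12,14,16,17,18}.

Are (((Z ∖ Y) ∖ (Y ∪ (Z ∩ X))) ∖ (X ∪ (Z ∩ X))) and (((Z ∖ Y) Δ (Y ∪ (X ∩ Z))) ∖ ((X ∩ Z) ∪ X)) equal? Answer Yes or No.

Z ∖ Y = {2,3,8,18}
Z ∩ X = {2,3,8,14,16,18}
Y ∪ (Z ∩ X) = {1,2,3,5,6,8,9,11,12,13,14,15,16,17,18}
(Z ∖ Y) ∖ (Y ∪ (Z ∩ X)) = {}
X ∪ (Z ∩ X) = {1,2,3,4,8,10,11,13,14,16,18}
((Z ∖ Y) ∖ (Y ∪ (Z ∩ X))) ∖ (X ∪ (Z ∩ X)) = {}
X ∩ Z = {2,3,8,14,16,18}
Y ∪ (X ∩ Z) = {1,2,3,5,6,8,9,11,12,13,14,15,16,17,18}
(Z ∖ Y) Δ (Y ∪ (X ∩ Z)) = {1,5,6,9,11,12,13,14,15,16,17}
(X ∩ Z) ∪ X = {1,2,3,4,8,10,11,13,14,16,18}
((Z ∖ Y) Δ (Y ∪ (X ∩ Z))) ∖ ((X ∩ Z) ∪ X) = {5,6,9,12,15,17}
5 ∈ ((Z ∖ Y) Δ (Y ∪ (X ∩ Z))) ∖ ((X ∩ Z) ∪ X) but 5 ∉ ((Z ∖ Y) ∖ (Y ∪ (Z ∩ X))) ∖ (X ∪ (Z ∩ X)), so they differ.

No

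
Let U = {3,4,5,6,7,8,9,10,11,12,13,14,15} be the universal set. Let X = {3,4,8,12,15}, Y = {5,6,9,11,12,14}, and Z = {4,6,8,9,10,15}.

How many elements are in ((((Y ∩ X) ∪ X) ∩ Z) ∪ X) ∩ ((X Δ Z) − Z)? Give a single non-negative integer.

Y ∩ X = {12}
(Y ∩ X) ∪ X = {3,4,8,12,15}
((Y ∩ X) ∪ X) ∩ Z = {4,8,15}
(((Y ∩ X) ∪ X) ∩ Z) ∪ X = {3,4,8,12,15}
X Δ Z = {3,6,9,10,12}
(X Δ Z) − Z = {3,12}
((((Y ∩ X) ∪ X) ∩ Z) ∪ X) ∩ ((X Δ Z) − Z) = {3,12}
|((((Y ∩ X) ∪ X) ∩ Z) ∪ X) ∩ ((X Δ Z) − Z)| = 2

2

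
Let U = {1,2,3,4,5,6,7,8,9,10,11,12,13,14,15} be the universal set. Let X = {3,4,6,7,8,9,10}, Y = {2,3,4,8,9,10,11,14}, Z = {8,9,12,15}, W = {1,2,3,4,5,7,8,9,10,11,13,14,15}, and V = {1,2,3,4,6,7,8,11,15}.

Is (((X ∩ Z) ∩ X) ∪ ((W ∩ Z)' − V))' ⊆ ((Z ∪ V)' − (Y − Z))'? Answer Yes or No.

X ∩ Z = {8,9}
(X ∩ Z) ∩ X = {8,9}
W ∩ Z = {8,9,15}
(W ∩ Z)' = {1,2,3,4,5,6,7,10,11,12,13,14}
(W ∩ Z)' − V = {5,10,12,13,14}
((X ∩ Z) ∩ X) ∪ ((W ∩ Z)' − V) = {5,8,9,10,12,13,14}
(((X ∩ Z) ∩ X) ∪ ((W ∩ Z)' − V))' = {1,2,3,4,6,7,11,15}
Z ∪ V = {1,2,3,4,6,7,8,9,11,12,15}
(Z ∪ V)' = {5,10,13,14}
Y − Z = {2,3,4,10,11,14}
(Z ∪ V)' − (Y − Z) = {5,13}
((Z ∪ V)' − (Y − Z))' = {1,2,3,4,6,7,8,9,10,11,12,14,15}
Every element of {1,2,3,4,6,7,11,15} is in {1,2,3,4,6,7,8,9,10,11,12,14,15}, so (((X ∩ Z) ∩ X) ∪ ((W ∩ Z)' − V))' ⊆ ((Z ∪ V)' − (Y − Z))'.

Yes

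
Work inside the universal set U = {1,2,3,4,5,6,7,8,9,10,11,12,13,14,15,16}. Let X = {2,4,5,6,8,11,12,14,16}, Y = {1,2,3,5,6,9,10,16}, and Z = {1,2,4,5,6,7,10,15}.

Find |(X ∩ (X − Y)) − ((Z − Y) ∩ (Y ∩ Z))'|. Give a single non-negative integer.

X − Y = {4,8,11,12,14}
X ∩ (X − Y) = {4,8,11,12,14}
Z − Y = {4,7,15}
Y ∩ Z = {1,2,5,6,10}
(Z − Y) ∩ (Y ∩ Z) = {}
((Z − Y) ∩ (Y ∩ Z))' = {1,2,3,4,5,6,7,8,9,10,11,12,13,14,15,16}
(X ∩ (X − Y)) − ((Z − Y) ∩ (Y ∩ Z))' = {}
|(X ∩ (X − Y)) − ((Z − Y) ∩ (Y ∩ Z))'| = 0

0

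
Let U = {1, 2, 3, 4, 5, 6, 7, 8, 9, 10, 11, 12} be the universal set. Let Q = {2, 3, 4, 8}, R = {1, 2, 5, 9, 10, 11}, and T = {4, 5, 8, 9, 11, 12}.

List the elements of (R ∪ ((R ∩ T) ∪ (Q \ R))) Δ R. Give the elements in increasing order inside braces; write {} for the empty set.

{3, 4, 8}

R ∩ T = {5, 9, 11}
Q \ R = {3, 4, 8}
(R ∩ T) ∪ (Q \ R) = {3, 4, 5, 8, 9, 11}
R ∪ ((R ∩ T) ∪ (Q \ R)) = {1, 2, 3, 4, 5, 8, 9, 10, 11}
(R ∪ ((R ∩ T) ∪ (Q \ R))) Δ R = {3, 4, 8}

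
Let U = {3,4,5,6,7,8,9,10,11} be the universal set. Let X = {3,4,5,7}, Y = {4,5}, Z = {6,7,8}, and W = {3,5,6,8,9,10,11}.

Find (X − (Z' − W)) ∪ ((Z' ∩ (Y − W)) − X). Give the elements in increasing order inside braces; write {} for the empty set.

Z' = {3,4,5,9,10,11}
Z' − W = {4}
X − (Z' − W) = {3,5,7}
Y − W = {4}
Z' ∩ (Y − W) = {4}
(Z' ∩ (Y − W)) − X = {}
(X − (Z' − W)) ∪ ((Z' ∩ (Y − W)) − X) = {3,5,7}

{3,5,7}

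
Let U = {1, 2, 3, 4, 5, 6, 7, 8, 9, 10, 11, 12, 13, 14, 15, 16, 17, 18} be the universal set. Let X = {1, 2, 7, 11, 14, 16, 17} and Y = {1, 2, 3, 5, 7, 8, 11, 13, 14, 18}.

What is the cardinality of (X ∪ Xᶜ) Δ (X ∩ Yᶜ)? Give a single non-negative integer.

Xᶜ = {3, 4, 5, 6, 8, 9, 10, 12, 13, 15, 18}
X ∪ Xᶜ = {1, 2, 3, 4, 5, 6, 7, 8, 9, 10, 11, 12, 13, 14, 15, 16, 17, 18}
Yᶜ = {4, 6, 9, 10, 12, 15, 16, 17}
X ∩ Yᶜ = {16, 17}
(X ∪ Xᶜ) Δ (X ∩ Yᶜ) = {1, 2, 3, 4, 5, 6, 7, 8, 9, 10, 11, 12, 13, 14, 15, 18}
|(X ∪ Xᶜ) Δ (X ∩ Yᶜ)| = 16

16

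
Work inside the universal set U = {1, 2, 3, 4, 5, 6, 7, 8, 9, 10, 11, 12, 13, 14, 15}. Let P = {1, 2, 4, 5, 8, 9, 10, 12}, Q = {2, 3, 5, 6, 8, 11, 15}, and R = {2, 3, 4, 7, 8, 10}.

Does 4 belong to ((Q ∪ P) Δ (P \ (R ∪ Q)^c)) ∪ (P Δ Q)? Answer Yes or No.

4 ∉ Q and 4 ∈ P, so 4 ∈ Q ∪ P
4 ∈ R and 4 ∉ Q, so 4 ∈ R ∪ Q
4 ∉ (R ∪ Q)^c since 4 ∈ (R ∪ Q)
4 ∈ P and 4 ∉ (R ∪ Q)^c, so 4 ∈ P \ (R ∪ Q)^c
4 ∈ (Q ∪ P) and 4 ∈ (P \ (R ∪ Q)^c), so 4 ∉ (Q ∪ P) Δ (P \ (R ∪ Q)^c)
4 ∈ P and 4 ∉ Q, so 4 ∈ P Δ Q
4 ∉ ((Q ∪ P) Δ (P \ (R ∪ Q)^c)) and 4 ∈ (P Δ Q), so 4 ∈ ((Q ∪ P) Δ (P \ (R ∪ Q)^c)) ∪ (P Δ Q)

Yes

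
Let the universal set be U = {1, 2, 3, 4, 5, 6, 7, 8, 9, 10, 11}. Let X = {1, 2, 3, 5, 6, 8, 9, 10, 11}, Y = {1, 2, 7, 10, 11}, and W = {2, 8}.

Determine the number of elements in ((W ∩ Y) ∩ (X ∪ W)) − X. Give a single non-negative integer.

W ∩ Y = {2}
X ∪ W = {1, 2, 3, 5, 6, 8, 9, 10, 11}
(W ∩ Y) ∩ (X ∪ W) = {2}
((W ∩ Y) ∩ (X ∪ W)) − X = {}
|((W ∩ Y) ∩ (X ∪ W)) − X| = 0

0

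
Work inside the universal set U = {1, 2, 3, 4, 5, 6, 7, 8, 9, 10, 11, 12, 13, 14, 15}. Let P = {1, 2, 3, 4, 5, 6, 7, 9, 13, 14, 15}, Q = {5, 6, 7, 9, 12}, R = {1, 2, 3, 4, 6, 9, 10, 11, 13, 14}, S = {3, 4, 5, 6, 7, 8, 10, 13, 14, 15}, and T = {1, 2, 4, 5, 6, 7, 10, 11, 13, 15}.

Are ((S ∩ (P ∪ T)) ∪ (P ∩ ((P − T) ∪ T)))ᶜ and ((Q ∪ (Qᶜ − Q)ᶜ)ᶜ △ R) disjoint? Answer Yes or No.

No

P ∪ T = {1, 2, 3, 4, 5, 6, 7, 9, 10, 11, 13, 14, 15}
S ∩ (P ∪ T) = {3, 4, 5, 6, 7, 10, 13, 14, 15}
P − T = {3, 9, 14}
(P − T) ∪ T = {1, 2, 3, 4, 5, 6, 7, 9, 10, 11, 13, 14, 15}
P ∩ ((P − T) ∪ T) = {1, 2, 3, 4, 5, 6, 7, 9, 13, 14, 15}
(S ∩ (P ∪ T)) ∪ (P ∩ ((P − T) ∪ T)) = {1, 2, 3, 4, 5, 6, 7, 9, 10, 13, 14, 15}
((S ∩ (P ∪ T)) ∪ (P ∩ ((P − T) ∪ T)))ᶜ = {8, 11, 12}
Qᶜ = {1, 2, 3, 4, 8, 10, 11, 13, 14, 15}
Qᶜ − Q = {1, 2, 3, 4, 8, 10, 11, 13, 14, 15}
(Qᶜ − Q)ᶜ = {5, 6, 7, 9, 12}
Q ∪ (Qᶜ − Q)ᶜ = {5, 6, 7, 9, 12}
(Q ∪ (Qᶜ − Q)ᶜ)ᶜ = {1, 2, 3, 4, 8, 10, 11, 13, 14, 15}
(Q ∪ (Qᶜ − Q)ᶜ)ᶜ △ R = {6, 8, 9, 15}
8 lies in both, so they are not disjoint.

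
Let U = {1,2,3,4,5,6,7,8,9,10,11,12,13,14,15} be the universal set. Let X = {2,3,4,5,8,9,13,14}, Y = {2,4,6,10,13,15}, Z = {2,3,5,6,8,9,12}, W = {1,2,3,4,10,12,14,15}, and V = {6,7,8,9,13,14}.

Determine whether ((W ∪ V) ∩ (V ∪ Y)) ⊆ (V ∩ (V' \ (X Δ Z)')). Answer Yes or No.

W ∪ V = {1,2,3,4,6,7,8,9,10,12,13,14,15}
V ∪ Y = {2,4,6,7,8,9,10,13,14,15}
(W ∪ V) ∩ (V ∪ Y) = {2,4,6,7,8,9,10,13,14,15}
V' = {1,2,3,4,5,10,11,12,15}
X Δ Z = {4,6,12,13,14}
(X Δ Z)' = {1,2,3,5,7,8,9,10,11,15}
V' \ (X Δ Z)' = {4,12}
V ∩ (V' \ (X Δ Z)') = {}
2 ∈ (W ∪ V) ∩ (V ∪ Y) but 2 ∉ V ∩ (V' \ (X Δ Z)'), so the inclusion fails.

No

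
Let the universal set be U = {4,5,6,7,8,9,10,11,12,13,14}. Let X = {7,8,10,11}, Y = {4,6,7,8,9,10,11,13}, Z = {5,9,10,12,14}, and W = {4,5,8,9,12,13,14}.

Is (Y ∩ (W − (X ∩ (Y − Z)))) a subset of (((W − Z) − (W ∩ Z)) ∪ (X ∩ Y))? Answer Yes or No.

No

Y − Z = {4,6,7,8,11,13}
X ∩ (Y − Z) = {7,8,11}
W − (X ∩ (Y − Z)) = {4,5,9,12,13,14}
Y ∩ (W − (X ∩ (Y − Z))) = {4,9,13}
W − Z = {4,8,13}
W ∩ Z = {5,9,12,14}
(W − Z) − (W ∩ Z) = {4,8,13}
X ∩ Y = {7,8,10,11}
((W − Z) − (W ∩ Z)) ∪ (X ∩ Y) = {4,7,8,10,11,13}
9 ∈ Y ∩ (W − (X ∩ (Y − Z))) but 9 ∉ ((W − Z) − (W ∩ Z)) ∪ (X ∩ Y), so the inclusion fails.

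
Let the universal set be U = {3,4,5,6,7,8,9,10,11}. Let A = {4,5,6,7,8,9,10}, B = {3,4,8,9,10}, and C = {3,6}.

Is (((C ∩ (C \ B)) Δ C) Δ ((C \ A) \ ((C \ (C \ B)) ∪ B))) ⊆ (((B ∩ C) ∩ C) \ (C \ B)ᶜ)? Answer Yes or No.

No

C \ B = {6}
C ∩ (C \ B) = {6}
(C ∩ (C \ B)) Δ C = {3}
C \ A = {3}
C \ (C \ B) = {3}
(C \ (C \ B)) ∪ B = {3,4,8,9,10}
(C \ A) \ ((C \ (C \ B)) ∪ B) = {}
((C ∩ (C \ B)) Δ C) Δ ((C \ A) \ ((C \ (C \ B)) ∪ B)) = {3}
B ∩ C = {3}
(B ∩ C) ∩ C = {3}
(C \ B)ᶜ = {3,4,5,7,8,9,10,11}
((B ∩ C) ∩ C) \ (C \ B)ᶜ = {}
3 ∈ ((C ∩ (C \ B)) Δ C) Δ ((C \ A) \ ((C \ (C \ B)) ∪ B)) but 3 ∉ ((B ∩ C) ∩ C) \ (C \ B)ᶜ, so the inclusion fails.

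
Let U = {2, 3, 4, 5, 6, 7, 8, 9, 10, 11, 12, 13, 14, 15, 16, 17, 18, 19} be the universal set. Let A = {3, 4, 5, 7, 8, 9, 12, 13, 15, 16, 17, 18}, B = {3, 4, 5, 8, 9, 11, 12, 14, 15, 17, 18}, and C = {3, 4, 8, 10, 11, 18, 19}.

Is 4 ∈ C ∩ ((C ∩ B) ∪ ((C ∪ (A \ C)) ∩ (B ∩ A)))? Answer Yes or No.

4 ∈ C and 4 ∈ B, so 4 ∈ C ∩ B
4 ∈ A and 4 ∈ C, so 4 ∉ A \ C
4 ∈ C and 4 ∉ (A \ C), so 4 ∈ C ∪ (A \ C)
4 ∈ B and 4 ∈ A, so 4 ∈ B ∩ A
4 ∈ (C ∪ (A \ C)) and 4 ∈ (B ∩ A), so 4 ∈ (C ∪ (A \ C)) ∩ (B ∩ A)
4 ∈ (C ∩ B) and 4 ∈ ((C ∪ (A \ C)) ∩ (B ∩ A)), so 4 ∈ (C ∩ B) ∪ ((C ∪ (A \ C)) ∩ (B ∩ A))
4 ∈ C and 4 ∈ ((C ∩ B) ∪ ((C ∪ (A \ C)) ∩ (B ∩ A))), so 4 ∈ C ∩ ((C ∩ B) ∪ ((C ∪ (A \ C)) ∩ (B ∩ A)))

Yes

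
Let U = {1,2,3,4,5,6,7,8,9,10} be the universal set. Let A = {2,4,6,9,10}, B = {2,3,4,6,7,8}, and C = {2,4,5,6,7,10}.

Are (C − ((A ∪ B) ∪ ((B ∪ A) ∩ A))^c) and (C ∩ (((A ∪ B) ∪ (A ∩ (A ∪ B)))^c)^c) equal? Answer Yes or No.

A ∪ B = {2,3,4,6,7,8,9,10}
B ∪ A = {2,3,4,6,7,8,9,10}
(B ∪ A) ∩ A = {2,4,6,9,10}
(A ∪ B) ∪ ((B ∪ A) ∩ A) = {2,3,4,6,7,8,9,10}
((A ∪ B) ∪ ((B ∪ A) ∩ A))^c = {1,5}
C − ((A ∪ B) ∪ ((B ∪ A) ∩ A))^c = {2,4,6,7,10}
A ∩ (A ∪ B) = {2,4,6,9,10}
(A ∪ B) ∪ (A ∩ (A ∪ B)) = {2,3,4,6,7,8,9,10}
((A ∪ B) ∪ (A ∩ (A ∪ B)))^c = {1,5}
(((A ∪ B) ∪ (A ∩ (A ∪ B)))^c)^c = {2,3,4,6,7,8,9,10}
C ∩ (((A ∪ B) ∪ (A ∩ (A ∪ B)))^c)^c = {2,4,6,7,10}
Both equal {2,4,6,7,10}, so C − ((A ∪ B) ∪ ((B ∪ A) ∩ A))^c = C ∩ (((A ∪ B) ∪ (A ∩ (A ∪ B)))^c)^c.

Yes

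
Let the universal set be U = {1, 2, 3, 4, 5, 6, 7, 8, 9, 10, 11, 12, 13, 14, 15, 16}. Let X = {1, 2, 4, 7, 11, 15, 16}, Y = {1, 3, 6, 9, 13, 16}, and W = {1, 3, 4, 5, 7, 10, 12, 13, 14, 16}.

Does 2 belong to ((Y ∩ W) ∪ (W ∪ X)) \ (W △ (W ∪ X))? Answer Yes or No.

No

2 ∉ Y and 2 ∉ W, so 2 ∉ Y ∩ W
2 ∉ W and 2 ∈ X, so 2 ∈ W ∪ X
2 ∉ (Y ∩ W) and 2 ∈ (W ∪ X), so 2 ∈ (Y ∩ W) ∪ (W ∪ X)
2 ∉ W and 2 ∈ X, so 2 ∈ W ∪ X
2 ∉ W and 2 ∈ (W ∪ X), so 2 ∈ W △ (W ∪ X)
2 ∈ ((Y ∩ W) ∪ (W ∪ X)) and 2 ∈ (W △ (W ∪ X)), so 2 ∉ ((Y ∩ W) ∪ (W ∪ X)) \ (W △ (W ∪ X))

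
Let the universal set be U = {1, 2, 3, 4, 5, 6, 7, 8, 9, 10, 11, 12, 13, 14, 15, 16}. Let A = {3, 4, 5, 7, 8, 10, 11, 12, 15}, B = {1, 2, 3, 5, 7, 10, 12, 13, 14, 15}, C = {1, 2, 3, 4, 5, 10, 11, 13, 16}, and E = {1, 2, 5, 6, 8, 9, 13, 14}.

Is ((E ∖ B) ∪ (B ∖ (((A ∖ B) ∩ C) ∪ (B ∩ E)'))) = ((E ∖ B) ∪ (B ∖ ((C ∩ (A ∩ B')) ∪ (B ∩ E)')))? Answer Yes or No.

Yes

E ∖ B = {6, 8, 9}
A ∖ B = {4, 8, 11}
(A ∖ B) ∩ C = {4, 11}
B ∩ E = {1, 2, 5, 13, 14}
(B ∩ E)' = {3, 4, 6, 7, 8, 9, 10, 11, 12, 15, 16}
((A ∖ B) ∩ C) ∪ (B ∩ E)' = {3, 4, 6, 7, 8, 9, 10, 11, 12, 15, 16}
B ∖ (((A ∖ B) ∩ C) ∪ (B ∩ E)') = {1, 2, 5, 13, 14}
(E ∖ B) ∪ (B ∖ (((A ∖ B) ∩ C) ∪ (B ∩ E)')) = {1, 2, 5, 6, 8, 9, 13, 14}
B' = {4, 6, 8, 9, 11, 16}
A ∩ B' = {4, 8, 11}
C ∩ (A ∩ B') = {4, 11}
(C ∩ (A ∩ B')) ∪ (B ∩ E)' = {3, 4, 6, 7, 8, 9, 10, 11, 12, 15, 16}
B ∖ ((C ∩ (A ∩ B')) ∪ (B ∩ E)') = {1, 2, 5, 13, 14}
(E ∖ B) ∪ (B ∖ ((C ∩ (A ∩ B')) ∪ (B ∩ E)')) = {1, 2, 5, 6, 8, 9, 13, 14}
Both equal {1, 2, 5, 6, 8, 9, 13, 14}, so (E ∖ B) ∪ (B ∖ (((A ∖ B) ∩ C) ∪ (B ∩ E)')) = (E ∖ B) ∪ (B ∖ ((C ∩ (A ∩ B')) ∪ (B ∩ E)')).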